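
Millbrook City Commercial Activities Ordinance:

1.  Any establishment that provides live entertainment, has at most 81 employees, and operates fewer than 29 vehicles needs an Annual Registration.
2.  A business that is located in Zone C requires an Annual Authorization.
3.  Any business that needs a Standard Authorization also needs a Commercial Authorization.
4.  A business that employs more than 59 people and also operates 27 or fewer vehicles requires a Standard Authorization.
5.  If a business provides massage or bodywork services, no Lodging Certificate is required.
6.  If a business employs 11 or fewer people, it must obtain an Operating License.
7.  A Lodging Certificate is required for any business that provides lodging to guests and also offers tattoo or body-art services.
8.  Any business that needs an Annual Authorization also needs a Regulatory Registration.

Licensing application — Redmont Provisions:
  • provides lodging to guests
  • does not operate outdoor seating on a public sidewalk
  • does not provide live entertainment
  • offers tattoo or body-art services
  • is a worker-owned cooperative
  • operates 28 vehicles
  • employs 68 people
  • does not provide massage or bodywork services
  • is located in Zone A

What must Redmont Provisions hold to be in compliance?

1. does not provide live entertainment; employees 68 ≤ 81; vehicles 28 < 29 → Annual Registration not required.
2. is located in Zone A (not: is located in Zone C) → Annual Authorization not required.
3. Standard Authorization is not required → no effect.
4. employees 68 > 59; vehicles 28 > 27 → Standard Authorization not required.
5. does not provide massage or bodywork services → Lodging Certificate exemption does not apply.
6. employees 68 > 11 → Operating License not required.
7. provides lodging to guests; offers tattoo or body-art services → Lodging Certificate required.
8. Annual Authorization is not required → no effect.

Lodging Certificate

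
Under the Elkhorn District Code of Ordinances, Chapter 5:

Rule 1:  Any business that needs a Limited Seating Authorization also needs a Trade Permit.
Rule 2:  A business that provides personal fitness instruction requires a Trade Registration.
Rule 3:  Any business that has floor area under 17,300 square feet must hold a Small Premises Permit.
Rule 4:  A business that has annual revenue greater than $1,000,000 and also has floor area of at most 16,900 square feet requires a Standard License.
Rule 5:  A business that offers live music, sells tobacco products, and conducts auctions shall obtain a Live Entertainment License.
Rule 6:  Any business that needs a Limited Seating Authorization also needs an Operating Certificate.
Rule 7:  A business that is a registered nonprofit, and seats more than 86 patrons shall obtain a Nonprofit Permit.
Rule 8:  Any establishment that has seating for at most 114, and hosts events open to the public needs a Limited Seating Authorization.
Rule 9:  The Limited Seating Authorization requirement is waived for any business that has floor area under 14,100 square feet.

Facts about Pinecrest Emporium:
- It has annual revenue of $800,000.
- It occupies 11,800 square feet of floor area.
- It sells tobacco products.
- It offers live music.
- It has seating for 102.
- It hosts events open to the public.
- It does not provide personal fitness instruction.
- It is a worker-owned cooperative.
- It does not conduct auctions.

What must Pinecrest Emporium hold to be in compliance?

Rule 1: Limited Seating Authorization is not required → no effect.
Rule 2: does not provide personal fitness instruction → Trade Registration not required.
Rule 3: floor area 11,800 square feet < 17,300 square feet → Small Premises Permit required.
Rule 4: revenue $800,000 ≤ $1,000,000; floor area 11,800 square feet ≤ 16,900 square feet → Standard License not required.
Rule 5: offers live music; sells tobacco products; does not conduct auctions → Live Entertainment License not required.
Rule 6: Limited Seating Authorization is not required → no effect.
Rule 7: is a worker-owned cooperative (not: is a registered nonprofit); seating 102 > 86 → Nonprofit Permit not required.
Rule 8: seating 102 ≤ 114; hosts events open to the public → Limited Seating Authorization required.
Rule 9: floor area 11,800 square feet < 14,100 square feet → exempt from Limited Seating Authorization.

Small Premises Permit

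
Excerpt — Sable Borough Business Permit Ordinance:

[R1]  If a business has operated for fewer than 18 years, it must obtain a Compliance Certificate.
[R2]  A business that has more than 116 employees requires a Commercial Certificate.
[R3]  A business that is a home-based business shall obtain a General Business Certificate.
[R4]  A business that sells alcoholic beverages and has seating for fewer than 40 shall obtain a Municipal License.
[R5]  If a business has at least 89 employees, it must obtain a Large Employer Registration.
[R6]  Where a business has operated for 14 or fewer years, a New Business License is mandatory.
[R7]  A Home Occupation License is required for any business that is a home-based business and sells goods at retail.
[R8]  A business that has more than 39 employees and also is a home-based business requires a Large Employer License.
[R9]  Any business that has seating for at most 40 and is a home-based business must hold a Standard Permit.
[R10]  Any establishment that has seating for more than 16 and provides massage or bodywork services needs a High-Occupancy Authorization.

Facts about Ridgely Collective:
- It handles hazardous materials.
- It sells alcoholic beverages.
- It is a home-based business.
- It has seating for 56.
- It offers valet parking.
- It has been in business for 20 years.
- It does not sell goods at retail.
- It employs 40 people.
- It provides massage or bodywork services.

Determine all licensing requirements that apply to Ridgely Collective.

General Business Certificate, High-Occupancy Authorization, Large Employer License

[R1] years in business 20 ≥ 18 → Compliance Certificate not required.
[R2] employees 40 ≤ 116 → Commercial Certificate not required.
[R3] is a home-based business → General Business Certificate required.
[R4] sells alcoholic beverages; seating 56 ≥ 40 → Municipal License not required.
[R5] employees 40 < 89 → Large Employer Registration not required.
[R6] years in business 20 > 14 → New Business License not required.
[R7] is a home-based business; does not sell goods at retail → Home Occupation License not required.
[R8] employees 40 > 39; is a home-based business → Large Employer License required.
[R9] seating 56 > 40; is a home-based business → Standard Permit not required.
[R10] seating 56 > 16; provides massage or bodywork services → High-Occupancy Authorization required.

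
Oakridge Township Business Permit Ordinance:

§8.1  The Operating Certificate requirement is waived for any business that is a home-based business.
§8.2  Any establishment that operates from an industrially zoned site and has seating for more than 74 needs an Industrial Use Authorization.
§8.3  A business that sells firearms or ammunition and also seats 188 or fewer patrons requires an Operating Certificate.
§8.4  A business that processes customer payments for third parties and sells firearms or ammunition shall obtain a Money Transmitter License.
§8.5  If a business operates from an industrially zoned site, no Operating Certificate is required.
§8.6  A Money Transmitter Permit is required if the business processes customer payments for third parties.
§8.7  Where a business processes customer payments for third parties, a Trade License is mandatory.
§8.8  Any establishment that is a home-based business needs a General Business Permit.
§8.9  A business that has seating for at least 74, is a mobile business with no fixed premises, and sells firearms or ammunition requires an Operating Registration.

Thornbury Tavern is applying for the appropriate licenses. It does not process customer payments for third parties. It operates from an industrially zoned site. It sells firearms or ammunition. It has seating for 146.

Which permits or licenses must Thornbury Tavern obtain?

Industrial Use Authorization

§8.1 operates from an industrially zoned site (not: is a home-based business) → Operating Certificate exemption does not apply.
§8.2 operates from an industrially zoned site; seating 146 > 74 → Industrial Use Authorization required.
§8.3 sells firearms or ammunition; seating 146 ≤ 188 → Operating Certificate required.
§8.4 does not process customer payments for third parties; sells firearms or ammunition → Money Transmitter License not required.
§8.5 operates from an industrially zoned site → exempt from Operating Certificate.
§8.6 does not process customer payments for third parties → Money Transmitter Permit not required.
§8.7 does not process customer payments for third parties → Trade License not required.
§8.8 operates from an industrially zoned site (not: is a home-based business) → General Business Permit not required.
§8.9 seating 146 ≥ 74; operates from an industrially zoned site (not: is a mobile business with no fixed premises); sells firearms or ammunition → Operating Registration not required.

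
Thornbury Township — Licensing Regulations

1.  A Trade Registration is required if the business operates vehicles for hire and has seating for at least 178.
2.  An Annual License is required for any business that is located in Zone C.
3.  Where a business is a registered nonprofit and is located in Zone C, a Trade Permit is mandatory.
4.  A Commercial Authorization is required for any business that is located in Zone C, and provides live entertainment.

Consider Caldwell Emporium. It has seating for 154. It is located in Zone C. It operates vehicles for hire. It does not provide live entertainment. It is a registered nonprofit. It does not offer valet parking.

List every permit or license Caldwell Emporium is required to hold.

1. operates vehicles for hire; seating 154 < 178 → Trade Registration not required.
2. is located in Zone C → Annual License required.
3. is a registered nonprofit; is located in Zone C → Trade Permit required.
4. is located in Zone C; does not provide live entertainment → Commercial Authorization not required.

Annual License, Trade Permit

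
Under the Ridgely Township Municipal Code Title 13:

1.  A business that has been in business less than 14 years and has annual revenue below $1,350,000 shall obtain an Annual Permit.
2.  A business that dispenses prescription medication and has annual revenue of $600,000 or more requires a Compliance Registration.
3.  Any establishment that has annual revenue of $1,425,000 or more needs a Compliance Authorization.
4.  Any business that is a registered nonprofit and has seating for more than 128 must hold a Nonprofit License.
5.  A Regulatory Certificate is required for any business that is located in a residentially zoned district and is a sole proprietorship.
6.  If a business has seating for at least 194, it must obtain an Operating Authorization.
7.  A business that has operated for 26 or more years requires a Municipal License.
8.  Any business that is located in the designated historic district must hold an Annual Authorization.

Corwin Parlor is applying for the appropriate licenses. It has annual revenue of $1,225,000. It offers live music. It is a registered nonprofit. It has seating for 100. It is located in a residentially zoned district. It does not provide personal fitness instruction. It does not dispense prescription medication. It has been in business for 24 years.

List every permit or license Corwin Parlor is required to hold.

1. years in business 24 ≥ 14; revenue $1,225,000 < $1,350,000 → Annual Permit not required.
2. does not dispense prescription medication; revenue $1,225,000 ≥ $600,000 → Compliance Registration not required.
3. revenue $1,225,000 < $1,425,000 → Compliance Authorization not required.
4. is a registered nonprofit; seating 100 ≤ 128 → Nonprofit License not required.
5. is located in a residentially zoned district; is a registered nonprofit (not: is a sole proprietorship) → Regulatory Certificate not required.
6. seating 100 < 194 → Operating Authorization not required.
7. years in business 24 < 26 → Municipal License not required.
8. is located in a residentially zoned district (not: is located in the designated historic district) → Annual Authorization not required.

None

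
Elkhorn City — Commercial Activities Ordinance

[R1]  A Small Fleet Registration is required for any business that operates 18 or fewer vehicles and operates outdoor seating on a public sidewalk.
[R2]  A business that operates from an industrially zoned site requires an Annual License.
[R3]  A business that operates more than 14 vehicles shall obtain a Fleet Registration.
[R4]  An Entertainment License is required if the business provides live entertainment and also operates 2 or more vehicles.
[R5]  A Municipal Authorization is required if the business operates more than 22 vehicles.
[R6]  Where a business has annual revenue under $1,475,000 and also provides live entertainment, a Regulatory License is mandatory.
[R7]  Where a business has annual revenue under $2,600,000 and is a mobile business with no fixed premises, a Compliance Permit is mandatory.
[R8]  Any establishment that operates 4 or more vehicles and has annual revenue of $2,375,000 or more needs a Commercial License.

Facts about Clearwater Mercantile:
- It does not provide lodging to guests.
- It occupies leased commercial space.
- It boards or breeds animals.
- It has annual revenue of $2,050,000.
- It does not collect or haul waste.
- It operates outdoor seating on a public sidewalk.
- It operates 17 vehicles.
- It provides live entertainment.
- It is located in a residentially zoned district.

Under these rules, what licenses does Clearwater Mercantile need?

[R1] vehicles 17 ≤ 18; operates outdoor seating on a public sidewalk → Small Fleet Registration required.
[R2] occupies leased commercial space (not: operates from an industrially zoned site) → Annual License not required.
[R3] vehicles 17 > 14 → Fleet Registration required.
[R4] provides live entertainment; vehicles 17 ≥ 2 → Entertainment License required.
[R5] vehicles 17 ≤ 22 → Municipal Authorization not required.
[R6] revenue $2,050,000 ≥ $1,475,000; provides live entertainment → Regulatory License not required.
[R7] revenue $2,050,000 < $2,600,000; occupies leased commercial space (not: is a mobile business with no fixed premises) → Compliance Permit not required.
[R8] vehicles 17 ≥ 4; revenue $2,050,000 < $2,375,000 → Commercial License not required.

Entertainment License, Fleet Registration, Small Fleet Registration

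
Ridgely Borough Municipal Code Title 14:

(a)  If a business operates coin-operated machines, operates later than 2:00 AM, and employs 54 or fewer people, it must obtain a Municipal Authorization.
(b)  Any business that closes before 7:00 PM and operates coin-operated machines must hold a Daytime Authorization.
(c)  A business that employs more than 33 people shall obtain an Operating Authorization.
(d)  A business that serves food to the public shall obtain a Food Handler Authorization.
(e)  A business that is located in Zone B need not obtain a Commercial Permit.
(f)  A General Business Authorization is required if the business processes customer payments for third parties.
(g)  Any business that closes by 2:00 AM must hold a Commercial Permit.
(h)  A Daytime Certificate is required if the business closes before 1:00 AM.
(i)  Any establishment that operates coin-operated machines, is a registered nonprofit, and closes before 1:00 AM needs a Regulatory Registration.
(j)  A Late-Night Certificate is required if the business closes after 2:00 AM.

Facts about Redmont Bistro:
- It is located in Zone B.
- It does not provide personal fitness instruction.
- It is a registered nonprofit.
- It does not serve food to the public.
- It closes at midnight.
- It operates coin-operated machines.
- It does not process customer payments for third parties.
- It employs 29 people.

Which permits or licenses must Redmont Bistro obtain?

Daytime Certificate, Regulatory Registration

(a) operates coin-operated machines; closes midnight, at/before 2:00 AM; employees 29 ≤ 54 → Municipal Authorization not required.
(b) closes midnight, after 7:00 PM; operates coin-operated machines → Daytime Authorization not required.
(c) employees 29 ≤ 33 → Operating Authorization not required.
(d) does not serve food to the public → Food Handler Authorization not required.
(e) is located in Zone B → exempt from Commercial Permit.
(f) does not process customer payments for third parties → General Business Authorization not required.
(g) closes midnight, at/before 2:00 AM → Commercial Permit required.
(h) closes midnight, at/before 1:00 AM → Daytime Certificate required.
(i) operates coin-operated machines; is a registered nonprofit; closes midnight, at/before 1:00 AM → Regulatory Registration required.
(j) closes midnight, at/before 2:00 AM → Late-Night Certificate not required.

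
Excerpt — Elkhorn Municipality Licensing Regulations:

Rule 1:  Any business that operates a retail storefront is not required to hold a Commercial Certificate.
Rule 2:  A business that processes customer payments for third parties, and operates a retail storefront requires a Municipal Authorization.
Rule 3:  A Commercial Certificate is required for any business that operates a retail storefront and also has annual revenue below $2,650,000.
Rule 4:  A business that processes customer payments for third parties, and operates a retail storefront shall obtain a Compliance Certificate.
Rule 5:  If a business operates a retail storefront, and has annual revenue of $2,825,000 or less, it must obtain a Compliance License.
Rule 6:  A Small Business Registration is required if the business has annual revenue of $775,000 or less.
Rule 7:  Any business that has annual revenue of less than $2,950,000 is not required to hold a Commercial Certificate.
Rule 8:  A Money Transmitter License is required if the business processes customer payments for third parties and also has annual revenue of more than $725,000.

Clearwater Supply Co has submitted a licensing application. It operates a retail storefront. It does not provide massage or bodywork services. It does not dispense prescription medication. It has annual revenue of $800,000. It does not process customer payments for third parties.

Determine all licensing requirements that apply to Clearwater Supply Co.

Rule 1: operates a retail storefront → exempt from Commercial Certificate.
Rule 2: does not process customer payments for third parties; operates a retail storefront → Municipal Authorization not required.
Rule 3: operates a retail storefront; revenue $800,000 < $2,650,000 → Commercial Certificate required.
Rule 4: does not process customer payments for third parties; operates a retail storefront → Compliance Certificate not required.
Rule 5: operates a retail storefront; revenue $800,000 ≤ $2,825,000 → Compliance License required.
Rule 6: revenue $800,000 > $775,000 → Small Business Registration not required.
Rule 7: revenue $800,000 < $2,950,000 → exempt from Commercial Certificate.
Rule 8: does not process customer payments for third parties; revenue $800,000 > $725,000 → Money Transmitter License not required.

Compliance License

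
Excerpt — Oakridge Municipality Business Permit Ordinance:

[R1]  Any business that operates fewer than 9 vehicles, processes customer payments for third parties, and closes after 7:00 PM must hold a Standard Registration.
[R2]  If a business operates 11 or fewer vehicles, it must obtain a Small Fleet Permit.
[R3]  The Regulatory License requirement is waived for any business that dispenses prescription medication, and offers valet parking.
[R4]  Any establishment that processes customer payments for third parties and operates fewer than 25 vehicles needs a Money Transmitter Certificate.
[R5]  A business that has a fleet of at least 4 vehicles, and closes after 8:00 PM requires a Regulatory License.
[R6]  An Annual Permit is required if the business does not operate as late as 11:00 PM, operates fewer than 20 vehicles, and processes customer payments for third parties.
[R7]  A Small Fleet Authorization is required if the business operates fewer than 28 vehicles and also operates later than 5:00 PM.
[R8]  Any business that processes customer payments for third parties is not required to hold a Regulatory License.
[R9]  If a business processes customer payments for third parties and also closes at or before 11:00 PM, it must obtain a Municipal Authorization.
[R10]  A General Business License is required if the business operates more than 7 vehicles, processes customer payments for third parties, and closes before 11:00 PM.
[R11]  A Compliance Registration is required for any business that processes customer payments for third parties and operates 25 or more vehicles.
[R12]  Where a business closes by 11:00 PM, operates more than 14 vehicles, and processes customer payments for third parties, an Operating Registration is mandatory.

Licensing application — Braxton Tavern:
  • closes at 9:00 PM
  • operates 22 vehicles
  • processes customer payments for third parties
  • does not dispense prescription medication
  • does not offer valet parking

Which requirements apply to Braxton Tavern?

[R1] vehicles 22 ≥ 9; processes customer payments for third parties; closes 9:00 PM, after 7:00 PM → Standard Registration not required.
[R2] vehicles 22 > 11 → Small Fleet Permit not required.
[R3] does not dispense prescription medication; does not offer valet parking → Regulatory License exemption does not apply.
[R4] processes customer payments for third parties; vehicles 22 < 25 → Money Transmitter Certificate required.
[R5] vehicles 22 ≥ 4; closes 9:00 PM, after 8:00 PM → Regulatory License required.
[R6] closes 9:00 PM, at/before 11:00 PM; vehicles 22 ≥ 20; processes customer payments for third parties → Annual Permit not required.
[R7] vehicles 22 < 28; closes 9:00 PM, after 5:00 PM → Small Fleet Authorization required.
[R8] processes customer payments for third parties → exempt from Regulatory License.
[R9] processes customer payments for third parties; closes 9:00 PM, at/before 11:00 PM → Municipal Authorization required.
[R10] vehicles 22 > 7; processes customer payments for third parties; closes 9:00 PM, at/before 11:00 PM → General Business License required.
[R11] processes customer payments for third parties; vehicles 22 < 25 → Compliance Registration not required.
[R12] closes 9:00 PM, at/before 11:00 PM; vehicles 22 > 14; processes customer payments for third parties → Operating Registration required.

General Business License, Money Transmitter Certificate, Municipal Authorization, Operating Registration, Small Fleet Authorization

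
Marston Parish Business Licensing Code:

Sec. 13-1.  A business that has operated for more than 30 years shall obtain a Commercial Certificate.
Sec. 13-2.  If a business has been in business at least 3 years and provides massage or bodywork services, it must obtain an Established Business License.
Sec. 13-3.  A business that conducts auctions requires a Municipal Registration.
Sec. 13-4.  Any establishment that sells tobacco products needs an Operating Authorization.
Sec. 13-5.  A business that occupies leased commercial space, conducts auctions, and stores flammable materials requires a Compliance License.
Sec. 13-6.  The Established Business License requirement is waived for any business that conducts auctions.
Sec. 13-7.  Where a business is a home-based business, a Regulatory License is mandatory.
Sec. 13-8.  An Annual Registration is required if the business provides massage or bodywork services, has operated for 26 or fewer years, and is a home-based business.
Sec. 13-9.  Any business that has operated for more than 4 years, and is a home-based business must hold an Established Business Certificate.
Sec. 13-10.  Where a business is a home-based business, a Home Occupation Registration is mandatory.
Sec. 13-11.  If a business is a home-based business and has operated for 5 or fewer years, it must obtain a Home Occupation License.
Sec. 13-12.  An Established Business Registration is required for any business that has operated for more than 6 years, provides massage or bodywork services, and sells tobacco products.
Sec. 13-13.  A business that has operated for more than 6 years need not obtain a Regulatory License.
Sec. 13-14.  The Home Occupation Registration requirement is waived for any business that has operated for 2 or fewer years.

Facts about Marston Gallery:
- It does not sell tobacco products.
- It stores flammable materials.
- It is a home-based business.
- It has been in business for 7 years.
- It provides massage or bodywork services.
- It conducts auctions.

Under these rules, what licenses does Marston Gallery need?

Sec. 13-1. years in business 7 ≤ 30 → Commercial Certificate not required.
Sec. 13-2. years in business 7 ≥ 3; provides massage or bodywork services → Established Business License required.
Sec. 13-3. conducts auctions → Municipal Registration required.
Sec. 13-4. does not sell tobacco products → Operating Authorization not required.
Sec. 13-5. is a home-based business (not: occupies leased commercial space); conducts auctions; stores flammable materials → Compliance License not required.
Sec. 13-6. conducts auctions → exempt from Established Business License.
Sec. 13-7. is a home-based business → Regulatory License required.
Sec. 13-8. provides massage or bodywork services; years in business 7 ≤ 26; is a home-based business → Annual Registration required.
Sec. 13-9. years in business 7 > 4; is a home-based business → Established Business Certificate required.
Sec. 13-10. is a home-based business → Home Occupation Registration required.
Sec. 13-11. is a home-based business; years in business 7 > 5 → Home Occupation License not required.
Sec. 13-12. years in business 7 > 6; provides massage or bodywork services; does not sell tobacco products → Established Business Registration not required.
Sec. 13-13. years in business 7 > 6 → exempt from Regulatory License.
Sec. 13-14. years in business 7 > 2 → Home Occupation Registration exemption does not apply.

Annual Registration, Established Business Certificate, Home Occupation Registration, Municipal Registration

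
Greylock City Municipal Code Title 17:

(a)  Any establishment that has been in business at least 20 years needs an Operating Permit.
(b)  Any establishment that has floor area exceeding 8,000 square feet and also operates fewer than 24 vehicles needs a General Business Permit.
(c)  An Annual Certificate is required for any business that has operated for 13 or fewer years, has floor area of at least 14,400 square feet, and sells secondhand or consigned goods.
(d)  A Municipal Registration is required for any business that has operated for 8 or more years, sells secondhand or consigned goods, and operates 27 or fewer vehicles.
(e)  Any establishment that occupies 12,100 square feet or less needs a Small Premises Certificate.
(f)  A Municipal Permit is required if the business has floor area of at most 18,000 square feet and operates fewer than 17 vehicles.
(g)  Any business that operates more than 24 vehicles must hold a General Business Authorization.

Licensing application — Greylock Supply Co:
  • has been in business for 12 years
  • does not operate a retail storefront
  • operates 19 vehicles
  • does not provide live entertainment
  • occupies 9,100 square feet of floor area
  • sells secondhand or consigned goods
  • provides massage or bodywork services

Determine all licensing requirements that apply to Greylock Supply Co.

General Business Permit, Municipal Registration, Small Premises Certificate

(a) years in business 12 < 20 → Operating Permit not required.
(b) floor area 9,100 square feet > 8,000 square feet; vehicles 19 < 24 → General Business Permit required.
(c) years in business 12 ≤ 13; floor area 9,100 square feet < 14,400 square feet; sells secondhand or consigned goods → Annual Certificate not required.
(d) years in business 12 ≥ 8; sells secondhand or consigned goods; vehicles 19 ≤ 27 → Municipal Registration required.
(e) floor area 9,100 square feet ≤ 12,100 square feet → Small Premises Certificate required.
(f) floor area 9,100 square feet ≤ 18,000 square feet; vehicles 19 ≥ 17 → Municipal Permit not required.
(g) vehicles 19 ≤ 24 → General Business Authorization not required.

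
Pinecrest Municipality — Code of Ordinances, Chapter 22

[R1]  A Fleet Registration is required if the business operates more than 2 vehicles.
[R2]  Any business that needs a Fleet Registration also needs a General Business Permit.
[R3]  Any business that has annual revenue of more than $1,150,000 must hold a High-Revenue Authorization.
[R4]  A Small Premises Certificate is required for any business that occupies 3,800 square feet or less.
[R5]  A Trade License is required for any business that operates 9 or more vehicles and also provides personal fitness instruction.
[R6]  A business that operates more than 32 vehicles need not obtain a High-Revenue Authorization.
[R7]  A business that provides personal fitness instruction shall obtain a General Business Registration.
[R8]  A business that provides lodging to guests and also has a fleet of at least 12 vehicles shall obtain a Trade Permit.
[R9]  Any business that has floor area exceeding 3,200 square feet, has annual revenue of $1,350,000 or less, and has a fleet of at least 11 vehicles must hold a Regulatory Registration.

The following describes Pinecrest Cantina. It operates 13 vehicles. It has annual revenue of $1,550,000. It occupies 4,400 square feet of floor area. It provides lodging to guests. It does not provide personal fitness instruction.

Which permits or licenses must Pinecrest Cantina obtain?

Fleet Registration, General Business Permit, High-Revenue Authorization, Trade Permit

[R1] vehicles 13 > 2 → Fleet Registration required.
[R2] Fleet Registration is required → General Business Permit also required.
[R3] revenue $1,550,000 > $1,150,000 → High-Revenue Authorization required.
[R4] floor area 4,400 square feet > 3,800 square feet → Small Premises Certificate not required.
[R5] vehicles 13 ≥ 9; does not provide personal fitness instruction → Trade License not required.
[R6] vehicles 13 ≤ 32 → High-Revenue Authorization exemption does not apply.
[R7] does not provide personal fitness instruction → General Business Registration not required.
[R8] provides lodging to guests; vehicles 13 ≥ 12 → Trade Permit required.
[R9] floor area 4,400 square feet > 3,200 square feet; revenue $1,550,000 > $1,350,000; vehicles 13 ≥ 11 → Regulatory Registration not required.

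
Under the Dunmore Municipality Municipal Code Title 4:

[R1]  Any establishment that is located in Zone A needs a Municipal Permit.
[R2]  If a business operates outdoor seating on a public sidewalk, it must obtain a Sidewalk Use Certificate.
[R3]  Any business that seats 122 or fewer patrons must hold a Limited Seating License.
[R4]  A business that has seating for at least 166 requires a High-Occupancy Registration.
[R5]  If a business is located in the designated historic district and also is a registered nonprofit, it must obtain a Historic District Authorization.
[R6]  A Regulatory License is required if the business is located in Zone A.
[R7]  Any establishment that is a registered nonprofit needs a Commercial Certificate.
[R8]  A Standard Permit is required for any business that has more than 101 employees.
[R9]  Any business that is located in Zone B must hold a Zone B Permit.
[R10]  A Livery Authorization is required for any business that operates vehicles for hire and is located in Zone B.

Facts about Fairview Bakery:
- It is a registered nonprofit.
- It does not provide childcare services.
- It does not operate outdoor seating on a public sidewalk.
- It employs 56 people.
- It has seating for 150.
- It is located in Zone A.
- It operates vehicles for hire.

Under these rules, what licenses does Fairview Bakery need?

Commercial Certificate, Municipal Permit, Regulatory License

[R1] is located in Zone A → Municipal Permit required.
[R2] does not operate outdoor seating on a public sidewalk → Sidewalk Use Certificate not required.
[R3] seating 150 > 122 → Limited Seating License not required.
[R4] seating 150 < 166 → High-Occupancy Registration not required.
[R5] is located in Zone A (not: is located in the designated historic district); is a registered nonprofit → Historic District Authorization not required.
[R6] is located in Zone A → Regulatory License required.
[R7] is a registered nonprofit → Commercial Certificate required.
[R8] employees 56 ≤ 101 → Standard Permit not required.
[R9] is located in Zone A (not: is located in Zone B) → Zone B Permit not required.
[R10] operates vehicles for hire; is located in Zone A (not: is located in Zone B) → Livery Authorization not required.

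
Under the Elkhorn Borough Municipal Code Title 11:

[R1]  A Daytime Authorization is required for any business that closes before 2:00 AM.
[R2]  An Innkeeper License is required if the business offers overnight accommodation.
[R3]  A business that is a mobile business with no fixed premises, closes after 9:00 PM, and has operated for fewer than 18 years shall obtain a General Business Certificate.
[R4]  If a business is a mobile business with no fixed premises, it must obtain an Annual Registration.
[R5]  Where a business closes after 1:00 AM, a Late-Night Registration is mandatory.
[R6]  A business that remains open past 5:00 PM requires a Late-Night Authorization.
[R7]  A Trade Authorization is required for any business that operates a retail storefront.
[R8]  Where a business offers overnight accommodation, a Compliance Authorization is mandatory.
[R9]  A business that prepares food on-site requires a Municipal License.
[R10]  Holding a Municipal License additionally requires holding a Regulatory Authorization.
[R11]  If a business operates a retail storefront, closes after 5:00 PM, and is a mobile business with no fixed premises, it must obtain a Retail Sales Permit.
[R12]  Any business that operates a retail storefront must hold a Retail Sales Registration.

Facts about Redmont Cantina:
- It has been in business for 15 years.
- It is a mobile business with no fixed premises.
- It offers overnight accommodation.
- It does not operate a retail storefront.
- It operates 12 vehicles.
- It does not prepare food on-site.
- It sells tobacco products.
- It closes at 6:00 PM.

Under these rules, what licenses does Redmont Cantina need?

[R1] closes 6:00 PM, at/before 2:00 AM → Daytime Authorization required.
[R2] offers overnight accommodation → Innkeeper License required.
[R3] is a mobile business with no fixed premises; closes 6:00 PM, at/before 9:00 PM; years in business 15 < 18 → General Business Certificate not required.
[R4] is a mobile business with no fixed premises → Annual Registration required.
[R5] closes 6:00 PM, at/before 1:00 AM → Late-Night Registration not required.
[R6] closes 6:00 PM, after 5:00 PM → Late-Night Authorization required.
[R7] does not operate a retail storefront → Trade Authorization not required.
[R8] offers overnight accommodation → Compliance Authorization required.
[R9] does not prepare food on-site → Municipal License not required.
[R10] Municipal License is not required → no effect.
[R11] does not operate a retail storefront; closes 6:00 PM, after 5:00 PM; is a mobile business with no fixed premises → Retail Sales Permit not required.
[R12] does not operate a retail storefront → Retail Sales Registration not required.

Annual Registration, Compliance Authorization, Daytime Authorization, Innkeeper License, Late-Night Authorization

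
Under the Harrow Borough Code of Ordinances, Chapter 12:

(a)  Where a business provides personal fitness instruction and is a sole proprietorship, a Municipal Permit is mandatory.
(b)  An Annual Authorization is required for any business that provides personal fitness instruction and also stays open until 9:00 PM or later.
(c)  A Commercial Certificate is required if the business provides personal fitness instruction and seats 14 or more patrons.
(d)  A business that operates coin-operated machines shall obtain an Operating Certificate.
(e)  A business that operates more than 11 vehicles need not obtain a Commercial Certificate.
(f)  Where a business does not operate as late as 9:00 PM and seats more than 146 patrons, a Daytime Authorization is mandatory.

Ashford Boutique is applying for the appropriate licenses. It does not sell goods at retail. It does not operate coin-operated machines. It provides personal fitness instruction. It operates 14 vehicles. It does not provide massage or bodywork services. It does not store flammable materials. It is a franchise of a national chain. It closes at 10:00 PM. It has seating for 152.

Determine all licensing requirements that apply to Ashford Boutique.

Annual Authorization

(a) provides personal fitness instruction; is a franchise of a national chain (not: is a sole proprietorship) → Municipal Permit not required.
(b) provides personal fitness instruction; closes 10:00 PM, after 9:00 PM → Annual Authorization required.
(c) provides personal fitness instruction; seating 152 ≥ 14 → Commercial Certificate required.
(d) does not operate coin-operated machines → Operating Certificate not required.
(e) vehicles 14 > 11 → exempt from Commercial Certificate.
(f) closes 10:00 PM, after 9:00 PM; seating 152 > 146 → Daytime Authorization not required.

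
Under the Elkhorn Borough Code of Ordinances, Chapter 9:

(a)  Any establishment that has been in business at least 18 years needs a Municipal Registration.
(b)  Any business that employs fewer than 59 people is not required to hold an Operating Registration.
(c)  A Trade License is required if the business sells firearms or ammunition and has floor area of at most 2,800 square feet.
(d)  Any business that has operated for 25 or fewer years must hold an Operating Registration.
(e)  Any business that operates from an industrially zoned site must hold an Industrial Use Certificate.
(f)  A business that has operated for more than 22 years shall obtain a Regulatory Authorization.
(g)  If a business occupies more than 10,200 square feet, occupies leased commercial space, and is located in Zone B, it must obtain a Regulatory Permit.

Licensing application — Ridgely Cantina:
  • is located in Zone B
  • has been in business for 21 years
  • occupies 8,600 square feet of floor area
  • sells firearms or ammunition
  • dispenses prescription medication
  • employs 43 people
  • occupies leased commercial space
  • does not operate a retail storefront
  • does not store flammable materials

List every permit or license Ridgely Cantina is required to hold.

Municipal Registration

(a) years in business 21 ≥ 18 → Municipal Registration required.
(b) employees 43 < 59 → exempt from Operating Registration.
(c) sells firearms or ammunition; floor area 8,600 square feet > 2,800 square feet → Trade License not required.
(d) years in business 21 ≤ 25 → Operating Registration required.
(e) occupies leased commercial space (not: operates from an industrially zoned site) → Industrial Use Certificate not required.
(f) years in business 21 ≤ 22 → Regulatory Authorization not required.
(g) floor area 8,600 square feet ≤ 10,200 square feet; occupies leased commercial space; is located in Zone B → Regulatory Permit not required.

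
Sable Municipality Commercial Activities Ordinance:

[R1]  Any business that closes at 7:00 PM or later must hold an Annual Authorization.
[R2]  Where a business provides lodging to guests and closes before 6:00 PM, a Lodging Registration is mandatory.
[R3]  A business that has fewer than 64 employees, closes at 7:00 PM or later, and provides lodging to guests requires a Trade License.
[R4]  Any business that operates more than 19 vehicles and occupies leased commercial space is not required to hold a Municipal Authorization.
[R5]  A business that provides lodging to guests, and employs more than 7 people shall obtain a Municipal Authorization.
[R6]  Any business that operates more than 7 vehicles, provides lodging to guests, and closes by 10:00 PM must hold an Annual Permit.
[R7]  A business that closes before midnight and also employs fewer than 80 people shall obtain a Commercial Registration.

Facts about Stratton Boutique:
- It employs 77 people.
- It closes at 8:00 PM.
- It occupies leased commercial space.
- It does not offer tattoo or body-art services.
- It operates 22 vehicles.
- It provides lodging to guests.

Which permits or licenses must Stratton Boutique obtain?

[R1] closes 8:00 PM, after 7:00 PM → Annual Authorization required.
[R2] provides lodging to guests; closes 8:00 PM, after 6:00 PM → Lodging Registration not required.
[R3] employees 77 ≥ 64; closes 8:00 PM, after 7:00 PM; provides lodging to guests → Trade License not required.
[R4] vehicles 22 > 19; occupies leased commercial space → exempt from Municipal Authorization.
[R5] provides lodging to guests; employees 77 > 7 → Municipal Authorization required.
[R6] vehicles 22 > 7; provides lodging to guests; closes 8:00 PM, at/before 10:00 PM → Annual Permit required.
[R7] closes 8:00 PM, at/before midnight; employees 77 < 80 → Commercial Registration required.

Annual Authorization, Annual Permit, Commercial Registration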